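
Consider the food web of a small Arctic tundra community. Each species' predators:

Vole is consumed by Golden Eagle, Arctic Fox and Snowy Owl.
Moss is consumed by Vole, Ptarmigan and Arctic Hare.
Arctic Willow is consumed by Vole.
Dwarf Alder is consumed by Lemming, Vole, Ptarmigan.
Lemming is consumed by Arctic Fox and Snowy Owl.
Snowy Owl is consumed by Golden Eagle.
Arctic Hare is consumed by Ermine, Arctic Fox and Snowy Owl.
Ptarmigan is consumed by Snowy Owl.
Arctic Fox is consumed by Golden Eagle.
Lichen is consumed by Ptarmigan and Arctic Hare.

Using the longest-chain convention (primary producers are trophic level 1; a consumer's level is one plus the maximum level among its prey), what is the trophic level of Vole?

Dwarf Alder is a producer → level 1.
Vole eats Dwarf Alder (level 1); other prey at levels: Moss 1, Arctic Willow 1 → level 2.

Trophic level 2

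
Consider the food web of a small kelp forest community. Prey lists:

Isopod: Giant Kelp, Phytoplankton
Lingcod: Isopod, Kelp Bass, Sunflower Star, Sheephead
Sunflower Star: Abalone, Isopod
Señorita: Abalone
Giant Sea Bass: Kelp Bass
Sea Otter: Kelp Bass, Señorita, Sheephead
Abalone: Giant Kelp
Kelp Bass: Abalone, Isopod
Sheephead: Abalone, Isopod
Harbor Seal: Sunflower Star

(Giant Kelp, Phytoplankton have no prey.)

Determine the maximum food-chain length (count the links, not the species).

One longest chain: Giant Kelp → Abalone → Kelp Bass → Lingcod.
It has 4 species and 3 links.

3 links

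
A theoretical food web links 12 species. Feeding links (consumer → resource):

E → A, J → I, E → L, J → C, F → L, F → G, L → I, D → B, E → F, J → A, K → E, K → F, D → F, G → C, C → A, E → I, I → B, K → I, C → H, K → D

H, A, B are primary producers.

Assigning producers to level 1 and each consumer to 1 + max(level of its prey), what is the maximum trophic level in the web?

Producers (level 1): H, A, B.
H → C → G → F → E → K gives K level 6.
No species has a prey at level 6, so no species reaches level 7.

6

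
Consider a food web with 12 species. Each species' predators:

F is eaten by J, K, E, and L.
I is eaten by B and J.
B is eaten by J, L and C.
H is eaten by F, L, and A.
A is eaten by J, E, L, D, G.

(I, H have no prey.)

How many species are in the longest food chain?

3 species

One longest chain: H → A → G.
It has 3 species and 2 links.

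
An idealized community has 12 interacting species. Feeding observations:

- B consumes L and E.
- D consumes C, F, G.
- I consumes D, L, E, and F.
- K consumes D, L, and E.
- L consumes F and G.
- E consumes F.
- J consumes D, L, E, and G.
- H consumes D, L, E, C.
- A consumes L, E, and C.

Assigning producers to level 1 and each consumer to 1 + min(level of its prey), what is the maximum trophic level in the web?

3

Producers (level 1): C, F, G.
Following each consumer down to its lowest-level prey: C → D → K (levels 1 through 3).
All prey of K (D 2, L 2, E 2) are at level 2 or above, so K is at level 1 + 2 = 3.
Every consumer has at least one prey at level 2 or below, so none exceeds level 3.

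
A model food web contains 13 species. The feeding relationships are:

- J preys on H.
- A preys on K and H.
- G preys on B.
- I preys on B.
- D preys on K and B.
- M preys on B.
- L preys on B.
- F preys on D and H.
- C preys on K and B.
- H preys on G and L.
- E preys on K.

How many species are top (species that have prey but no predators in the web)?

7

Top species (has prey, but nothing eats it): C, E, M, I, J, A, F.
Count: 7.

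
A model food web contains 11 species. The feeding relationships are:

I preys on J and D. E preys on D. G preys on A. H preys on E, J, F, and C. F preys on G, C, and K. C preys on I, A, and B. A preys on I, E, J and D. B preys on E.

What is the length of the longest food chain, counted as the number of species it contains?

6 species

One longest chain: D → E → B → C → F → H.
It has 6 species and 5 links.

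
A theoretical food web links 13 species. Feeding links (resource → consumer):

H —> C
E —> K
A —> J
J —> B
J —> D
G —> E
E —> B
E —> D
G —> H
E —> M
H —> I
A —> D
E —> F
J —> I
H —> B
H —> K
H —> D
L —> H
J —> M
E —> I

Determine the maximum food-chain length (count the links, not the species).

2 links

One longest chain: A → J → M.
It has 3 species and 2 links.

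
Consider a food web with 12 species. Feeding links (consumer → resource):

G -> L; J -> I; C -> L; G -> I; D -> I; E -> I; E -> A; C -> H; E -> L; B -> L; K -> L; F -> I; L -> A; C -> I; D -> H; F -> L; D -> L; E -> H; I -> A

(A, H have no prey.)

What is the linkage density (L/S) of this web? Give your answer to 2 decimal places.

L/S = 1.58

There are L = 19 links among S = 12 species.
L/S = 19/12 = 1.5833 ≈ 1.58.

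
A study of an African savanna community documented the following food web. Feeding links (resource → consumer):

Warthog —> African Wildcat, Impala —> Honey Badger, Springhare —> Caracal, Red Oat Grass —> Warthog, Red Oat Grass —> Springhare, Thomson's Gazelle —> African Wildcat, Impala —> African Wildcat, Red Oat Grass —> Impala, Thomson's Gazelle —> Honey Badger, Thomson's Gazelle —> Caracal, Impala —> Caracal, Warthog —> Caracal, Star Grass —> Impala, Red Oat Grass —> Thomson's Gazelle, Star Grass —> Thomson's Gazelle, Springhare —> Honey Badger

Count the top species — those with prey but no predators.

3

Top species (has prey, but nothing eats it): Honey Badger, African Wildcat, Caracal.
Count: 3.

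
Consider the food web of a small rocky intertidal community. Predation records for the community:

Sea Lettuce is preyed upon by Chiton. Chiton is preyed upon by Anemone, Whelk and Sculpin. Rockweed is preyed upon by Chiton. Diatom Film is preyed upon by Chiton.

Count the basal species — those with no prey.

3

Basal species (no prey listed): Sea Lettuce, Rockweed, Diatom Film.
Count: 3.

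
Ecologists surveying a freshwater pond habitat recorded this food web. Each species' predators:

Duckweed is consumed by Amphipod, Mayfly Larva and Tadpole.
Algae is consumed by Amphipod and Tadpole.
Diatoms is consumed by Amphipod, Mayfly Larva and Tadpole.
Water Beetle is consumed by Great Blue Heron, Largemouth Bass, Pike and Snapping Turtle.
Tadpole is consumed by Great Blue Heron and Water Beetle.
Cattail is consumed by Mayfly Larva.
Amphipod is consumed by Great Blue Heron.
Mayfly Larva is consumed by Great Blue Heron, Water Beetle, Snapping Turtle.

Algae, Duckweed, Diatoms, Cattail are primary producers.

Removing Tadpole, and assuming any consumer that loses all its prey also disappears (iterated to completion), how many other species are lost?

Remove Tadpole.
Every predator of it retains at least one other prey: Water Beetle still has Mayfly Larva; Great Blue Heron still has Mayfly Larva, Amphipod, Water Beetle.
No consumer loses all prey, so no secondary extinctions occur.

0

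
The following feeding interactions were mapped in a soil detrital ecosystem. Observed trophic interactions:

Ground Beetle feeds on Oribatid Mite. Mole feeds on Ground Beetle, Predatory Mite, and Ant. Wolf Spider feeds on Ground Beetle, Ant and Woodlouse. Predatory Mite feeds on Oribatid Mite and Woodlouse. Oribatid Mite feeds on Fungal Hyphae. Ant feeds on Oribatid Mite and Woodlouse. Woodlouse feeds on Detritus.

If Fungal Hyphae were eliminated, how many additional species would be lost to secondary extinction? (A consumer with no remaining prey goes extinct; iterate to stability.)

Remove Fungal Hyphae.
Round 1: Oribatid Mite (all prey gone) → extinct.
Round 2: Ground Beetle (all prey gone) → extinct.
No further losses. Total secondary extinctions: 2.

2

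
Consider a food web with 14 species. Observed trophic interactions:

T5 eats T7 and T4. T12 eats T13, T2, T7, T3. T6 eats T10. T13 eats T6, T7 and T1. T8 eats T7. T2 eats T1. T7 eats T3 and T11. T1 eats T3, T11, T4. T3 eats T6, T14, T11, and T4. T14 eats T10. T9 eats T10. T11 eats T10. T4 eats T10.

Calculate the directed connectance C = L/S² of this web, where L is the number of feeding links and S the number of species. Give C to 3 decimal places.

C = 0.128

The web has S = 14 species and L = 25 feeding links.
C = L / S² = 25 / 196 = 0.1276 ≈ 0.128.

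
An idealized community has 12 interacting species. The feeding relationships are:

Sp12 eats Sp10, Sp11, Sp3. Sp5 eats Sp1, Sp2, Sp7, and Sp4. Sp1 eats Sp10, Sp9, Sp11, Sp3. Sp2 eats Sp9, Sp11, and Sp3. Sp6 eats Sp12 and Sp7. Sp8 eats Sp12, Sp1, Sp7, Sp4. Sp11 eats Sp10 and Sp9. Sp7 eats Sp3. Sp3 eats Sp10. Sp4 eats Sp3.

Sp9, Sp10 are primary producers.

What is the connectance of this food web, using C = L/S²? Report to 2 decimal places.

The web has S = 12 species and L = 25 feeding links.
C = L / S² = 25 / 144 = 0.1736 ≈ 0.17.

C = 0.17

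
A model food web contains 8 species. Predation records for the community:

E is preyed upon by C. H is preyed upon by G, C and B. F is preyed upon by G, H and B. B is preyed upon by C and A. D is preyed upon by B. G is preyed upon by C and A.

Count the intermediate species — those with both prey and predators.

Intermediate species (has both prey and predators): H, G, B.
Count: 3.

3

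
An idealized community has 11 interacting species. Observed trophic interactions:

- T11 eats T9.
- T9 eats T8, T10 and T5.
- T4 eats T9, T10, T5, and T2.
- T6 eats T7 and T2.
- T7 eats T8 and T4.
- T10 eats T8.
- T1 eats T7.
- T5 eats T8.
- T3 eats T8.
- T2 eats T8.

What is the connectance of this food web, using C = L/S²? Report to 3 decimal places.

The web has S = 11 species and L = 17 feeding links.
C = L / S² = 17 / 121 = 0.1405 ≈ 0.140.

C = 0.140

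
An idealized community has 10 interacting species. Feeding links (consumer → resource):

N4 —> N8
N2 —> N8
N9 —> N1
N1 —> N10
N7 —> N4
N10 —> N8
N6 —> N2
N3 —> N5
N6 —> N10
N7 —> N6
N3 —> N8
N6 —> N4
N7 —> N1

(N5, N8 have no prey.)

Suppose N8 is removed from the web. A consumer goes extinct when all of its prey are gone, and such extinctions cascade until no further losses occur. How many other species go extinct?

Remove N8.
Round 1: N4 (all prey gone), N10 (all prey gone), N2 (all prey gone) → extinct.
Round 2: N1 (all prey gone), N6 (all prey gone) → extinct.
Round 3: N9 (all prey gone), N7 (all prey gone) → extinct.
No further losses. Total secondary extinctions: 7.

7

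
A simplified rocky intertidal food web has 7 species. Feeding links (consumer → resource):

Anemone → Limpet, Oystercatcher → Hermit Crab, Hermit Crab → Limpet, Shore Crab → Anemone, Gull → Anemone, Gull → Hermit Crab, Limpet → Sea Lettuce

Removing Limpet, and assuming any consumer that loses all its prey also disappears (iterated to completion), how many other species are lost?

5

Remove Limpet.
Round 1: Anemone (all prey gone), Hermit Crab (all prey gone) → extinct.
Round 2: Oystercatcher (all prey gone), Gull (all prey gone), Shore Crab (all prey gone) → extinct.
No further losses. Total secondary extinctions: 5.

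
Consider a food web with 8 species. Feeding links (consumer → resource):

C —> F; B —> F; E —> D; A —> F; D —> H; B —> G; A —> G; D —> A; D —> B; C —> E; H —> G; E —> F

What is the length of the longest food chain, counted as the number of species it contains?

One longest chain: F → A → D → E → C.
It has 5 species and 4 links.

5 species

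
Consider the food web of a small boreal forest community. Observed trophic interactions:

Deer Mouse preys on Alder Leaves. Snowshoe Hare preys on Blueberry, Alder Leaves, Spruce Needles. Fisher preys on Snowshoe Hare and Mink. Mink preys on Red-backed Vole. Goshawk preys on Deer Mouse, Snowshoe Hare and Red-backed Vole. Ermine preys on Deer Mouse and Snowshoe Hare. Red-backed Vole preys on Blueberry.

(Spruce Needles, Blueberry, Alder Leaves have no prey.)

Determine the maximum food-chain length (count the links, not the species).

3 links

One longest chain: Blueberry → Red-backed Vole → Mink → Fisher.
It has 4 species and 3 links.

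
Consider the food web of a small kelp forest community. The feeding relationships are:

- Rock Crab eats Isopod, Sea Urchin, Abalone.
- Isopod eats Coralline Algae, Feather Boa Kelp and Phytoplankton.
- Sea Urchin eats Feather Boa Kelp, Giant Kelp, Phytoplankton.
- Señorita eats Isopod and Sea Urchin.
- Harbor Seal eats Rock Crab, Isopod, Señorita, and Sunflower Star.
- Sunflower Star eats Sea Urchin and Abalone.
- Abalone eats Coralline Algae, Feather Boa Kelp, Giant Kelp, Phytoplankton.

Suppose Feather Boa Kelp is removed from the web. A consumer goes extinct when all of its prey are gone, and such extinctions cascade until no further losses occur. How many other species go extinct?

0

Remove Feather Boa Kelp.
Every predator of it retains at least one other prey: Isopod still has Coralline Algae, Phytoplankton; Sea Urchin still has Giant Kelp, Phytoplankton; Abalone still has Coralline Algae, Giant Kelp, Phytoplankton.
No consumer loses all prey, so no secondary extinctions occur.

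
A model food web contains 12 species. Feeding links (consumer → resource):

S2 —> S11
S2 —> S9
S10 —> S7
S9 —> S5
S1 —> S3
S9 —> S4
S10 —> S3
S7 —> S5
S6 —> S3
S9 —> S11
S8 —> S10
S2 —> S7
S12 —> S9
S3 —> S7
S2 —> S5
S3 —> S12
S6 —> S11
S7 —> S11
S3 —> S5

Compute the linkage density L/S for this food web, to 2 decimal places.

L/S = 1.58

There are L = 19 links among S = 12 species.
L/S = 19/12 = 1.5833 ≈ 1.58.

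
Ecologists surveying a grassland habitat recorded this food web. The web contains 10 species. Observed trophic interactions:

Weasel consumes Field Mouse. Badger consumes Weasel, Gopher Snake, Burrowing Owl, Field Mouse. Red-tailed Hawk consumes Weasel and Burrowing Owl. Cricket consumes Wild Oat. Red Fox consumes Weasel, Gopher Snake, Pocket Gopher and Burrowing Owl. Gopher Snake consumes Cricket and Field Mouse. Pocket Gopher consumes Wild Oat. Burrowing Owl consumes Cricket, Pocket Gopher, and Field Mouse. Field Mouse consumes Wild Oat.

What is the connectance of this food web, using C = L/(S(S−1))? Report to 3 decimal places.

C = 0.211

The web has S = 10 species and L = 19 feeding links.
C = L / (S(S−1)) = 19 / 90 = 0.2111 ≈ 0.211.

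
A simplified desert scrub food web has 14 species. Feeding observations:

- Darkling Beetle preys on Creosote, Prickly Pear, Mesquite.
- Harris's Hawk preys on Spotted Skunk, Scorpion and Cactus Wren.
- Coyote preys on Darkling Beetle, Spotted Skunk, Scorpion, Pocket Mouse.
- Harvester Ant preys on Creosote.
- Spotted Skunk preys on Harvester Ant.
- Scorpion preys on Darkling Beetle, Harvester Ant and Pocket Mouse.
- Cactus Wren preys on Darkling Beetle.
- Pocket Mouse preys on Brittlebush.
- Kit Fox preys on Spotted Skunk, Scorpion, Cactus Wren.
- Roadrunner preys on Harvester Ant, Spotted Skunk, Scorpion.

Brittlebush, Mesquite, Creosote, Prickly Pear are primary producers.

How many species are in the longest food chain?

4 species

One longest chain: Creosote → Harvester Ant → Scorpion → Coyote.
It has 4 species and 3 links.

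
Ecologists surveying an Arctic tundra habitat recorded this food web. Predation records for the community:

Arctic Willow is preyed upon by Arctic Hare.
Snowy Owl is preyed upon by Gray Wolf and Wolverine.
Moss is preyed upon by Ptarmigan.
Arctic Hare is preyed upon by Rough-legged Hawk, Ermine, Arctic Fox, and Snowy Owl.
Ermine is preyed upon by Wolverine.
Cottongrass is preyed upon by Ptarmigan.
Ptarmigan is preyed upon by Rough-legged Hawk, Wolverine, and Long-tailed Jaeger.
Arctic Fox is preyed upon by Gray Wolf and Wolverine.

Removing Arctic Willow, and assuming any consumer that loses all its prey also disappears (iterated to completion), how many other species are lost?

Remove Arctic Willow.
Round 1: Arctic Hare (all prey gone) → extinct.
Round 2: Arctic Fox (all prey gone), Snowy Owl (all prey gone), Ermine (all prey gone) → extinct.
Round 3: Gray Wolf (all prey gone) → extinct.
No further losses. Total secondary extinctions: 5.

5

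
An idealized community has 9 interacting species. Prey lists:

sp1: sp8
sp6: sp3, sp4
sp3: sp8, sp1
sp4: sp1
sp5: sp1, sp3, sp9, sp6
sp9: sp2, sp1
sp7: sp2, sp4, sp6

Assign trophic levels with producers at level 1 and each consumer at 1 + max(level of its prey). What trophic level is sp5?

Trophic level 5

sp8 is a producer → level 1.
sp1 eats sp8 → level 2.
sp3 eats sp1 (level 2); other prey at levels: sp8 1 → level 3.
sp6 eats sp3 (level 3); other prey at levels: sp4 3 → level 4.
sp5 eats sp6 (level 4); other prey at levels: sp1 2, sp3 3, sp9 3 → level 5.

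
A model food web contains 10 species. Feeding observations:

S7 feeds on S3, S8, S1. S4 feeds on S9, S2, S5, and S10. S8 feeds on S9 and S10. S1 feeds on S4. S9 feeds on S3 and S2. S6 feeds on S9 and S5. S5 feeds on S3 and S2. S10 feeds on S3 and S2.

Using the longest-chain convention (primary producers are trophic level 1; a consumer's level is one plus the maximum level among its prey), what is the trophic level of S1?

S2 is a producer → level 1.
S5 eats S2 (level 1); other prey at levels: S3 1 → level 2.
S4 eats S5 (level 2); other prey at levels: S2 1, S9 2, S10 2 → level 3.
S1 eats S4 → level 4.

Trophic level 4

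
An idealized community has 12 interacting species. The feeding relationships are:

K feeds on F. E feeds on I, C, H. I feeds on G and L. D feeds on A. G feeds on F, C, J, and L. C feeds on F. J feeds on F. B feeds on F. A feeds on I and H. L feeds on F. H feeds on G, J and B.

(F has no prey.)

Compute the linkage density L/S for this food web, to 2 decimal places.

There are L = 20 links among S = 12 species.
L/S = 20/12 = 1.6667 ≈ 1.67.

L/S = 1.67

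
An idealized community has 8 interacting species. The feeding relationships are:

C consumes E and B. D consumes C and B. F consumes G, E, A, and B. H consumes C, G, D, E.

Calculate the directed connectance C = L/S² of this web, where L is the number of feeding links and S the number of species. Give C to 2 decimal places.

C = 0.19

The web has S = 8 species and L = 12 feeding links.
C = L / S² = 12 / 64 = 0.1875 ≈ 0.19.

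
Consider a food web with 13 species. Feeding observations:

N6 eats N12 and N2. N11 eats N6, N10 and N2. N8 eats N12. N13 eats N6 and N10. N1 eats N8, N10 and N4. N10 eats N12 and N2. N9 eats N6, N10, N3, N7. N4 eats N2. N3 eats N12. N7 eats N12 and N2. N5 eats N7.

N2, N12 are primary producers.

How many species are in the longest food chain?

One longest chain: N2 → N10 → N1.
It has 3 species and 2 links.

3 species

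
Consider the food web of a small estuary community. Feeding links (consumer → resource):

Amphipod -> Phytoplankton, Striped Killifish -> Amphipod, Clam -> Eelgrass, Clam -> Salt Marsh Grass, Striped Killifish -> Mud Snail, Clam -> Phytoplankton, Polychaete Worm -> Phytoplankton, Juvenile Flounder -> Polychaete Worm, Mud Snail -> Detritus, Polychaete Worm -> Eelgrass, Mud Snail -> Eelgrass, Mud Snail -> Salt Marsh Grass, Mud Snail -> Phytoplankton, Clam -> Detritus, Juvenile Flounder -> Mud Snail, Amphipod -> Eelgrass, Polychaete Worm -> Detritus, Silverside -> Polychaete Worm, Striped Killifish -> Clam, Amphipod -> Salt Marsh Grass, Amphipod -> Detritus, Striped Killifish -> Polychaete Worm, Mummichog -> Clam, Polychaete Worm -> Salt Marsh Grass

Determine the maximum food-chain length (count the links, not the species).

2 links

One longest chain: Eelgrass → Polychaete Worm → Silverside.
It has 3 species and 2 links.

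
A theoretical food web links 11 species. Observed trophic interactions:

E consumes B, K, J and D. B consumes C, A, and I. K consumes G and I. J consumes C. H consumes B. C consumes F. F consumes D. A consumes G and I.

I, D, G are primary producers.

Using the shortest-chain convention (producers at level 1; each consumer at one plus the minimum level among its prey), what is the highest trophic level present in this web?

Producers (level 1): I, D, G.
Following each consumer down to its lowest-level prey: D → F → C → J (levels 1 through 4).
All prey of J (C 3) are at level 3 or above, so J is at level 1 + 3 = 4.
Every consumer has at least one prey at level 3 or below, so none exceeds level 4.

4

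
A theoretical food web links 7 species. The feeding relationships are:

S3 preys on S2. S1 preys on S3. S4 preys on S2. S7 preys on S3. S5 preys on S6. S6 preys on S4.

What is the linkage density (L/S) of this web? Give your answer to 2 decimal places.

L/S = 0.86

There are L = 6 links among S = 7 species.
L/S = 6/7 = 0.8571 ≈ 0.86.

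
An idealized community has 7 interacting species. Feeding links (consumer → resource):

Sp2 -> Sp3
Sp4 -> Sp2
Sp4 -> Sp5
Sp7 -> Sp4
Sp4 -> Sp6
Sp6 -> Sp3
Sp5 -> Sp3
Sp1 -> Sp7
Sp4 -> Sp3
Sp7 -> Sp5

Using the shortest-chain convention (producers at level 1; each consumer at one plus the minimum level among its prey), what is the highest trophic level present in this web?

4

Producers (level 1): Sp3.
Following each consumer down to its lowest-level prey: Sp3 → Sp5 → Sp7 → Sp1 (levels 1 through 4).
All prey of Sp1 (Sp7 3) are at level 3 or above, so Sp1 is at level 1 + 3 = 4.
Every consumer has at least one prey at level 3 or below, so none exceeds level 4.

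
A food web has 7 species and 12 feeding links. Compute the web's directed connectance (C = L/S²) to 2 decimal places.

The web has S = 7 species and L = 12 feeding links.
C = L / S² = 12 / 49 = 0.2449 ≈ 0.24.

C = 0.24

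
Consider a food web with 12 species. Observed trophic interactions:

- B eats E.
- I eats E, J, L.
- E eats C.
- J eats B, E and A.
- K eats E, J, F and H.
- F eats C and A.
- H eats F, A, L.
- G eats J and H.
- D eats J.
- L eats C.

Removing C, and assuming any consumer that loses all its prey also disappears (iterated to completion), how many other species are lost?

3

Remove C.
Round 1: E (all prey gone), L (all prey gone) → extinct.
Round 2: B (all prey gone) → extinct.
No further losses. Total secondary extinctions: 3.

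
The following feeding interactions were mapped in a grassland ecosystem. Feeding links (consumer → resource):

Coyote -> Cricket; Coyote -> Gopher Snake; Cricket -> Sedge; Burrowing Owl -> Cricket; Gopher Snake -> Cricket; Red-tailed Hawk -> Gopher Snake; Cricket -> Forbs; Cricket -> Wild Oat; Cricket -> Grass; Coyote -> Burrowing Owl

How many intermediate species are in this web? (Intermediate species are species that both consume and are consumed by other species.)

3

Intermediate species (has both prey and predators): Cricket, Burrowing Owl, Gopher Snake.
Count: 3.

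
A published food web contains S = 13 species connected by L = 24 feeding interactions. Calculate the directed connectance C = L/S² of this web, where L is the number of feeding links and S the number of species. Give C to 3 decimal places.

The web has S = 13 species and L = 24 feeding links.
C = L / S² = 24 / 169 = 0.1420 ≈ 0.142.

C = 0.142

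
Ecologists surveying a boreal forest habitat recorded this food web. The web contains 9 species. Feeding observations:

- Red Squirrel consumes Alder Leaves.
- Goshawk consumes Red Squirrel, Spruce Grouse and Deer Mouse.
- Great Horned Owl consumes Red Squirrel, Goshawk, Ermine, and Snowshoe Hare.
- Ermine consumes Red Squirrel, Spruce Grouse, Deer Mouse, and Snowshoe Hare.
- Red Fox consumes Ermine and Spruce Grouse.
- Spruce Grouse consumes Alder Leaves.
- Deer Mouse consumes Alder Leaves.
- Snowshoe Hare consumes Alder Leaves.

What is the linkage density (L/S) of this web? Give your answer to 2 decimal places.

L/S = 1.89

There are L = 17 links among S = 9 species.
L/S = 17/9 = 1.8889 ≈ 1.89.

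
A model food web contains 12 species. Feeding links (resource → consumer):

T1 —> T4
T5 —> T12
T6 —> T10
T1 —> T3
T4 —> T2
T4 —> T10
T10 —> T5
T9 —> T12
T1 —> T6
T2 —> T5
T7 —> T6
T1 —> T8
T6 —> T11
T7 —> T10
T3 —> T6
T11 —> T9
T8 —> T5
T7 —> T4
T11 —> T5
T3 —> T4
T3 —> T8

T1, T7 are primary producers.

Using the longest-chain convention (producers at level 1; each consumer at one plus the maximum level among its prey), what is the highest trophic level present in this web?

Producers (level 1): T1, T7.
T1 → T3 → T6 → T11 → T9 → T12 gives T12 level 6.
No species has a prey at level 6, so no species reaches level 7.

6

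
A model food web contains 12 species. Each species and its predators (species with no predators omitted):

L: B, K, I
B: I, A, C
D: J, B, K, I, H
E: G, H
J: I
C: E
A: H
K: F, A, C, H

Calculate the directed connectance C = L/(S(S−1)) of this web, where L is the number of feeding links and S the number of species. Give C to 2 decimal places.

C = 0.15

The web has S = 12 species and L = 20 feeding links.
C = L / (S(S−1)) = 20 / 132 = 0.1515 ≈ 0.15.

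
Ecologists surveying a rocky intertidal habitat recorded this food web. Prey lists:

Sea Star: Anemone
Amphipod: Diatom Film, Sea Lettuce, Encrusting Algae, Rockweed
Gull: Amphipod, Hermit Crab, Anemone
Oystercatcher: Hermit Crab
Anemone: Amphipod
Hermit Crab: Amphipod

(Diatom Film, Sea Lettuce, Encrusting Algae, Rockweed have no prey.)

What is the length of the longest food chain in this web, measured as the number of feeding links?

3 links

One longest chain: Diatom Film → Amphipod → Anemone → Sea Star.
It has 4 species and 3 links.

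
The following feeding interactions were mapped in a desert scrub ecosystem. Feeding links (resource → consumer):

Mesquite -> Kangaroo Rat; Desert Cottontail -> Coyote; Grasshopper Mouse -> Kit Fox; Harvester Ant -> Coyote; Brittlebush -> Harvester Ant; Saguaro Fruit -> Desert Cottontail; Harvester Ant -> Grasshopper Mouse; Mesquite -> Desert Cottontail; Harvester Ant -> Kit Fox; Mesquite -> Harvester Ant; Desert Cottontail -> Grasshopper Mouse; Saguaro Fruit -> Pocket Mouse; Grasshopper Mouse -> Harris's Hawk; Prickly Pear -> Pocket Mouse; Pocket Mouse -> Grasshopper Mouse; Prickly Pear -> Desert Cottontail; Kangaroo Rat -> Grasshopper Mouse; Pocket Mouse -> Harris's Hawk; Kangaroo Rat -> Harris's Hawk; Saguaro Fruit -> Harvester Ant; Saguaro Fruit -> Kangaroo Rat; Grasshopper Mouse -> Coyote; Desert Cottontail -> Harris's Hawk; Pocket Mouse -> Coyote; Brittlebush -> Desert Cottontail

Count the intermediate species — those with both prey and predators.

Intermediate species (has both prey and predators): Pocket Mouse, Kangaroo Rat, Desert Cottontail, Harvester Ant, Grasshopper Mouse.
Count: 5.

5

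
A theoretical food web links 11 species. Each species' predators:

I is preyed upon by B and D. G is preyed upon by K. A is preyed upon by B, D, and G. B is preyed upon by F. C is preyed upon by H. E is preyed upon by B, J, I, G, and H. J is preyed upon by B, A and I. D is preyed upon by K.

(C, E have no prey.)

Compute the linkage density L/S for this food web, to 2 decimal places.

L/S = 1.55

There are L = 17 links among S = 11 species.
L/S = 17/11 = 1.5455 ≈ 1.55.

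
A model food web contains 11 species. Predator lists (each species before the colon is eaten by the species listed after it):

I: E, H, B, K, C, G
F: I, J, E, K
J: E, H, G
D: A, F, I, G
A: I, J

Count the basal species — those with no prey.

1

Basal species (no prey listed): D.
Count: 1.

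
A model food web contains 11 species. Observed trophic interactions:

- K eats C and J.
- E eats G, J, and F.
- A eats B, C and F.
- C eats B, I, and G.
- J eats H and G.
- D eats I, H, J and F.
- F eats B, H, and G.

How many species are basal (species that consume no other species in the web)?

4

Basal species (no prey listed): I, G, B, H.
Count: 4.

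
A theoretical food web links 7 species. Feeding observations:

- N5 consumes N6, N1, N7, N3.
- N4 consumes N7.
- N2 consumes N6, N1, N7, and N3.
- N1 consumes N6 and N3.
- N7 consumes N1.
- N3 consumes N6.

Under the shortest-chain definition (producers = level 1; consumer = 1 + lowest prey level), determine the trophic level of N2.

N6 is a producer → level 1.
N2 eats N6 → level 2.

Trophic level 2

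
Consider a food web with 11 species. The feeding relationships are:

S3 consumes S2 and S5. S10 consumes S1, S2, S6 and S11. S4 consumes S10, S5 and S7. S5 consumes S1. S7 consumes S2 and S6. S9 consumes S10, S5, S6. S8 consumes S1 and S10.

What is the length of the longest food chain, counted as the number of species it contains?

One longest chain: S2 → S10 → S9.
It has 3 species and 2 links.

3 species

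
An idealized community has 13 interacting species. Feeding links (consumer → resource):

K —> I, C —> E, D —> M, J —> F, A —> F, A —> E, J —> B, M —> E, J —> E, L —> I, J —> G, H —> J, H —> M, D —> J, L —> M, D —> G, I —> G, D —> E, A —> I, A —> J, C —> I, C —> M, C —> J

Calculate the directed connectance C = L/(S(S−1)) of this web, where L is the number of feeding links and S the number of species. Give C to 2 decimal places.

C = 0.15

The web has S = 13 species and L = 23 feeding links.
C = L / (S(S−1)) = 23 / 156 = 0.1474 ≈ 0.15.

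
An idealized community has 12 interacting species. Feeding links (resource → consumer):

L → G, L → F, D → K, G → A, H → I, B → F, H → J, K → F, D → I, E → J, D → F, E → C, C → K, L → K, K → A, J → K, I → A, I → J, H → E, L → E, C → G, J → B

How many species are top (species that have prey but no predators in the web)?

Top species (has prey, but nothing eats it): A, F.
Count: 2.

2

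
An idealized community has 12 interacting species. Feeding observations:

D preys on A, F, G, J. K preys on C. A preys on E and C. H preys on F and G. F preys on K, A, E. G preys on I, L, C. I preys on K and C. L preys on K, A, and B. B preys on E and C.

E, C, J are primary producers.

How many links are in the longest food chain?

4 links

One longest chain: C → K → I → G → D.
It has 5 species and 4 links.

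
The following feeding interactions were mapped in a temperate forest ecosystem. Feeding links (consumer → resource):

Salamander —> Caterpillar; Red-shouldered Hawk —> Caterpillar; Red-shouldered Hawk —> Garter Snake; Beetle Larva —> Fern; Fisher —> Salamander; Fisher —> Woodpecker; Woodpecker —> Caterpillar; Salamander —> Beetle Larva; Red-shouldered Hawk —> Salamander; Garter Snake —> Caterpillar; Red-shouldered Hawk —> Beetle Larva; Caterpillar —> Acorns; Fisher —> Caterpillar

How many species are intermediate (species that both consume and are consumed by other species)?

5

Intermediate species (has both prey and predators): Beetle Larva, Caterpillar, Woodpecker, Salamander, Garter Snake.
Count: 5.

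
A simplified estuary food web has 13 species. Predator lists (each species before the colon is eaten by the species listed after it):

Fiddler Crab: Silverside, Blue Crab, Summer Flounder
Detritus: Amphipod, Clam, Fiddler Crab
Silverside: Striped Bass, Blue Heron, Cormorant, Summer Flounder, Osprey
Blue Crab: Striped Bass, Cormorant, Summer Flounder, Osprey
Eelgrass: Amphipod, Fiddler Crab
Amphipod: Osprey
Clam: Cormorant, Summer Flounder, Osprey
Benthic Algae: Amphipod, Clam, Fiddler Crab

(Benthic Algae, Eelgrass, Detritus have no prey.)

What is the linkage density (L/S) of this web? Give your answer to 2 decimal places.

L/S = 1.85

There are L = 24 links among S = 13 species.
L/S = 24/13 = 1.8462 ≈ 1.85.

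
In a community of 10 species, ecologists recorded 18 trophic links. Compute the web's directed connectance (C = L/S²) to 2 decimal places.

C = 0.18

The web has S = 10 species and L = 18 feeding links.
C = L / S² = 18 / 100 = 0.1800 ≈ 0.18.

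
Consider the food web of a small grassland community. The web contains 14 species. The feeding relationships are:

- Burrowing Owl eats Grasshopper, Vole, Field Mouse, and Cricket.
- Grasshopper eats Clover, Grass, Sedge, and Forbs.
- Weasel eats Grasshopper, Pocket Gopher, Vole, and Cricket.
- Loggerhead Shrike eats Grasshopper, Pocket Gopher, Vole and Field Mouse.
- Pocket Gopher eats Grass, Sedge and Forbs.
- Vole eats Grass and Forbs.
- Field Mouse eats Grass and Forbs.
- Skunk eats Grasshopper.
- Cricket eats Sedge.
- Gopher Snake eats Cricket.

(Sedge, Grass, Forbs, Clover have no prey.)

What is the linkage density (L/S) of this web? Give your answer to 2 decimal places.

L/S = 1.86

There are L = 26 links among S = 14 species.
L/S = 26/14 = 1.8571 ≈ 1.86.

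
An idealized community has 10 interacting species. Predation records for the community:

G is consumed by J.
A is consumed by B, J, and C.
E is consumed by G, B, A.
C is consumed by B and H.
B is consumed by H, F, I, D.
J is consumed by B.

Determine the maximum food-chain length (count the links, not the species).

One longest chain: E → G → J → B → H.
It has 5 species and 4 links.

4 links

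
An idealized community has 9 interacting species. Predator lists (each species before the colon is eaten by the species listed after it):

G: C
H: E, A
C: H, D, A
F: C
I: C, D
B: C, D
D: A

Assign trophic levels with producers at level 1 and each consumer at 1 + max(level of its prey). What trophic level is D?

Trophic level 3

F is a producer → level 1.
C eats F (level 1); other prey at levels: G 1, I 1, B 1 → level 2.
D eats C (level 2); other prey at levels: I 1, B 1 → level 3.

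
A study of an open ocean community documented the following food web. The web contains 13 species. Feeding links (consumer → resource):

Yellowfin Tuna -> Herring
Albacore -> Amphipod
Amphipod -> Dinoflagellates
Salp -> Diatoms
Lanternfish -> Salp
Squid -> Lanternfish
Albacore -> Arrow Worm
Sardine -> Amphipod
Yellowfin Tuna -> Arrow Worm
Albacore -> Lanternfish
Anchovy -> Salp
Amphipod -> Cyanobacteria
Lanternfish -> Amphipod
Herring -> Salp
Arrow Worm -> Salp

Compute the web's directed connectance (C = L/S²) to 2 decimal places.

C = 0.09

The web has S = 13 species and L = 15 feeding links.
C = L / S² = 15 / 169 = 0.0888 ≈ 0.09.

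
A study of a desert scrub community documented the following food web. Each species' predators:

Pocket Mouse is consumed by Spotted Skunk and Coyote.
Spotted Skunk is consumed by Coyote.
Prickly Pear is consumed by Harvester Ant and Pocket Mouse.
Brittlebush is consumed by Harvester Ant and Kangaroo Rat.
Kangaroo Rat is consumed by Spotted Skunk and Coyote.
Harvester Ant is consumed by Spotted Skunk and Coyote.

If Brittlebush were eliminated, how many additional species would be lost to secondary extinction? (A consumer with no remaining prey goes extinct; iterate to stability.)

Remove Brittlebush.
Round 1: Kangaroo Rat (all prey gone) → extinct.
No further losses. Total secondary extinctions: 1.

1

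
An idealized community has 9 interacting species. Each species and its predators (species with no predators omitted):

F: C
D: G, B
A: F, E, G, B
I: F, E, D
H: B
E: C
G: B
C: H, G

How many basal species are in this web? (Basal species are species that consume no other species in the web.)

Basal species (no prey listed): A, I.
Count: 2.

2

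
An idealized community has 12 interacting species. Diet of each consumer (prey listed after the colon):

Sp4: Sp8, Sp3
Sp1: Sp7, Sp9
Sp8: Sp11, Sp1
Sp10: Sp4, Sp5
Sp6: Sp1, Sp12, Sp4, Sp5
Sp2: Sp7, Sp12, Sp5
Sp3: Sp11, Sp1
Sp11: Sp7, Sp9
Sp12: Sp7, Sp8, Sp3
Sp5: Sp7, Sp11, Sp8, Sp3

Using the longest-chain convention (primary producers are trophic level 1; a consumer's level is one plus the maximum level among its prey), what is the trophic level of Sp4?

Trophic level 4

Sp7 is a producer → level 1.
Sp11 eats Sp7 (level 1); other prey at levels: Sp9 1 → level 2.
Sp8 eats Sp11 (level 2); other prey at levels: Sp1 2 → level 3.
Sp4 eats Sp8 (level 3); other prey at levels: Sp3 3 → level 4.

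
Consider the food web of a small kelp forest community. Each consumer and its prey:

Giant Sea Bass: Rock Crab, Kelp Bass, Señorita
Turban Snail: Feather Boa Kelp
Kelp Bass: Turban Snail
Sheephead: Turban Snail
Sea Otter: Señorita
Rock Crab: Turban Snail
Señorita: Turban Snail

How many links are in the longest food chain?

3 links

One longest chain: Feather Boa Kelp → Turban Snail → Rock Crab → Giant Sea Bass.
It has 4 species and 3 links.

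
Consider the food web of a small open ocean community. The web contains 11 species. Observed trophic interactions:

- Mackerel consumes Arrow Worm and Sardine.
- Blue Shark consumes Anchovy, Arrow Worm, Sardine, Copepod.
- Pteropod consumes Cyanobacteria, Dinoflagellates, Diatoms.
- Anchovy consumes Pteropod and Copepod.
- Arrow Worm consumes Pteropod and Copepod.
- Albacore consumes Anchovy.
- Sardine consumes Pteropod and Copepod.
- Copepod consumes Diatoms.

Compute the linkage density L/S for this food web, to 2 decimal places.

There are L = 17 links among S = 11 species.
L/S = 17/11 = 1.5455 ≈ 1.55.

L/S = 1.55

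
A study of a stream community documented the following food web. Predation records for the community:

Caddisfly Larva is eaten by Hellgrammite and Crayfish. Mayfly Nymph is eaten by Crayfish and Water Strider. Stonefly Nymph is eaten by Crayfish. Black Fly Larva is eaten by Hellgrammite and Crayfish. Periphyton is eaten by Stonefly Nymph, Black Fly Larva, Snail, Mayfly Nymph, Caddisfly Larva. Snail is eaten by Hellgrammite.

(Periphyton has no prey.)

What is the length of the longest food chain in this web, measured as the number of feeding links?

One longest chain: Periphyton → Caddisfly Larva → Crayfish.
It has 3 species and 2 links.

2 links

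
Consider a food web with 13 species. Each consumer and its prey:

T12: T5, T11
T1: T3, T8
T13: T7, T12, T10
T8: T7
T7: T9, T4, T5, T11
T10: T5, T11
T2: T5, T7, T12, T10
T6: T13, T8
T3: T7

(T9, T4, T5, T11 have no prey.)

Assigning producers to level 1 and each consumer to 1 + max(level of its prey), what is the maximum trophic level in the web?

Producers (level 1): T9, T4, T5, T11.
T9 → T7 → T13 → T6 gives T6 level 4.
No species has a prey at level 4, so no species reaches level 5.

4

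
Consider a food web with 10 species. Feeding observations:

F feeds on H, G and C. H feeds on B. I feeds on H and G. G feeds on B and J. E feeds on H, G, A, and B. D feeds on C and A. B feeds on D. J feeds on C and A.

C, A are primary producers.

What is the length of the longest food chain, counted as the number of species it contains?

5 species

One longest chain: C → D → B → H → F.
It has 5 species and 4 links.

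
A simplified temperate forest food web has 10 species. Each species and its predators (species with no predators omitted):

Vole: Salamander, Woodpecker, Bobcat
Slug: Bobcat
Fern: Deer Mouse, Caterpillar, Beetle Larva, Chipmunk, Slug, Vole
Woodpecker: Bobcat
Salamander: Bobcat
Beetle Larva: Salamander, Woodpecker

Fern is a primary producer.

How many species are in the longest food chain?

4 species

One longest chain: Fern → Beetle Larva → Woodpecker → Bobcat.
It has 4 species and 3 links.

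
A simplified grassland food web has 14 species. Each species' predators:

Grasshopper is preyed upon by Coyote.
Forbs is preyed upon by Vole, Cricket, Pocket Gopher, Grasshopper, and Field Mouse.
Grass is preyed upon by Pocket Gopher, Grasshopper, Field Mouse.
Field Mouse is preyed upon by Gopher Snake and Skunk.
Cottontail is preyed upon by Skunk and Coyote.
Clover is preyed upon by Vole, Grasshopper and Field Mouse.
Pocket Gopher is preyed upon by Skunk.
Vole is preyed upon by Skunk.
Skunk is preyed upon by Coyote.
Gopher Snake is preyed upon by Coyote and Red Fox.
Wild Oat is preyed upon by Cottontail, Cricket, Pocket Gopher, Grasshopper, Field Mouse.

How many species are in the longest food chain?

One longest chain: Wild Oat → Field Mouse → Gopher Snake → Red Fox.
It has 4 species and 3 links.

4 species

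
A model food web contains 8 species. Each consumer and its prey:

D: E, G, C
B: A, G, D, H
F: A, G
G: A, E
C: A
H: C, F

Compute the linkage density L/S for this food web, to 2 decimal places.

L/S = 1.75

There are L = 14 links among S = 8 species.
L/S = 14/8 = 1.7500 ≈ 1.75.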